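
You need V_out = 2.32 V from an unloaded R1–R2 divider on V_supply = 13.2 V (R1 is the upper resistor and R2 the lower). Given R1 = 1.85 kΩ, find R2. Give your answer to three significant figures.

The divider ratio is R2/(R1+R2) = 2.32/13.2 = 0.1758.
Rearranging, R2 = R1·k/(1−k) = 1.85 × 0.2132 = 0.3945 kΩ.

R2 ≈ 0.394 kΩ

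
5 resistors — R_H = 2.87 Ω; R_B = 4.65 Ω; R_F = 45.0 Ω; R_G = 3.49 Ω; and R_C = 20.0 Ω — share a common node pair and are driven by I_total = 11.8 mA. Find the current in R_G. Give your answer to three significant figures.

Total conductance ΣG = 1/2.87 + 1/4.65 + 1/45.0 + 1/3.49 + 1/20.0 = 0.9222 (units of 1/Ω).
Current divider: I(R_G) = I_total · G_k/ΣG = 11.8 × (0.2865/0.9222) = 11.8 × 0.3107 = 3.666 mA.

I ≈ 3.67 mA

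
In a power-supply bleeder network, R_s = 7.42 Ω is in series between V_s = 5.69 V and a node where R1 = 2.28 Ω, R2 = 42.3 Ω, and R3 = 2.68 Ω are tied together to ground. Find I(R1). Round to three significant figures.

I ≈ 0.347 A

Combine the parallel branches: R_p = (1/2.28 + 1/42.3 + 1/2.68)⁻¹ = 1.197 Ω.
V_A by voltage divider: V_A = 5.69 × 1.197/(7.42 + 1.197) = 0.7904 V.
I(R1) = V_A / R1 = 0.7904/2.28 = 0.3467 A.
(Check via current divider: I_total = 0.6603 A; share G_k/ΣG = 0.5250 → same result.)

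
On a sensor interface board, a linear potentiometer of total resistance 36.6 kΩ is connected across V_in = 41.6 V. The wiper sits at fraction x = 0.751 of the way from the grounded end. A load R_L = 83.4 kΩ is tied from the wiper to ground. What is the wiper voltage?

V_out ≈ 28.9 V

Split the track: R_lower = x·R_p = 27.49 kΩ, R_upper = (1−x)·R_p = 9.113 kΩ.
R_L loads the lower segment: effective lower R = 20.67 kΩ.
V_out = 41.6 × 20.67/(9.113 + 20.67) = 28.87 V.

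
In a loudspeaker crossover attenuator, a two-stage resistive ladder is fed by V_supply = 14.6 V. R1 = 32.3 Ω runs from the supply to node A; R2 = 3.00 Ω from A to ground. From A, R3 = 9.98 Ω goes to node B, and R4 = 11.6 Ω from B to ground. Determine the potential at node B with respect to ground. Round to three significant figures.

Looking into the second stage from A: R3 + R4 = 21.58 Ω appears in parallel with R2.
R2 ‖ (R3+R4) = 2.634 Ω.
V_A = 14.6 × 2.634/(32.3 + 2.634) = 1.101 V.
Stage 2 is unloaded, so V_B = V_A · R4/(R3+R4) = 1.101 × 11.6/21.58 = 0.5917 V.

V_B ≈ 0.592 V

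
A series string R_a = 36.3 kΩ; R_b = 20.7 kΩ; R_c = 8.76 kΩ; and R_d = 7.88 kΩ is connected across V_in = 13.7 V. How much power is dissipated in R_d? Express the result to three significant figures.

P ≈ 0.273 mW

Series current I = V_in/ΣR = 13.7/73.64 = 0.1860 mA.
V(R_d) = I·R = 1.466 V; P = V·I = 1.466 × 0.1860 = 0.2727 mW.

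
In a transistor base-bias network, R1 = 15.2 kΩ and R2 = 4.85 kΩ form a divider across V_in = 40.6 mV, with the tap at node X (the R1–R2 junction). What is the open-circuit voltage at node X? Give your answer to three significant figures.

V_th ≈ 9.82 mV

With X open, the divider is unloaded: V_th = 40.6 × 4.85/20.05 = 9.821 mV.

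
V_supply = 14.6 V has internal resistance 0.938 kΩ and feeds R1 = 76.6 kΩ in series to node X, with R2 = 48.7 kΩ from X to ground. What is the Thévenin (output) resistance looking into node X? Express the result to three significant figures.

R_th ≈ 29.9 kΩ

R1' = 0.938 + 76.6 = 77.54 kΩ (source resistance + R1).
Looking into X with the source shorted: R_th = R1'·R2/(R1'+R2) = 77.54 × 48.7/126.2 = 29.91 kΩ.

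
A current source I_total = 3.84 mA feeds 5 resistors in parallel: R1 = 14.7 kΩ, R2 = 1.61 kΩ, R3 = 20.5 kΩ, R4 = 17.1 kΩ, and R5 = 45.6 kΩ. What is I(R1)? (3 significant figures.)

ΣG = 1/14.7 + 1/1.61 + 1/20.5 + 1/17.1 + 1/45.6 = 0.8183.
By the current-divider rule, I = I_total · G_k/ΣG = 3.84 × 0.08313 = 0.3192 mA.

I ≈ 0.319 mA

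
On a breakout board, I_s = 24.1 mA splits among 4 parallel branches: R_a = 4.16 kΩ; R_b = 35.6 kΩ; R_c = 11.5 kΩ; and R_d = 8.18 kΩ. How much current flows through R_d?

I ≈ 6.17 mA

Total conductance ΣG = 1/4.16 + 1/35.6 + 1/11.5 + 1/8.18 = 0.4777 (units of 1/kΩ).
R_d takes the fraction G_k/ΣG = 0.1222/0.4777 = 0.2559, so I = 24.1 × 0.2559 = 6.168 mA.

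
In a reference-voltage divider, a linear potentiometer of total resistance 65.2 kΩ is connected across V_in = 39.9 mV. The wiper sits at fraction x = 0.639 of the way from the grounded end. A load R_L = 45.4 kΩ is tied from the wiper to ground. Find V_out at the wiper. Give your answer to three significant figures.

V_out ≈ 19.2 mV

Lower segment x·R_p = 41.66 kΩ; upper segment (1−x)·R_p = 23.54 kΩ.
Lower segment in parallel with the load: 41.66 ‖ 45.4 = 21.73 kΩ.
Loaded-divider output: V_out = 39.9 × 0.4800 = 19.15 mV.
(Unloaded: V_out = x·V_in = 25.5 mV.)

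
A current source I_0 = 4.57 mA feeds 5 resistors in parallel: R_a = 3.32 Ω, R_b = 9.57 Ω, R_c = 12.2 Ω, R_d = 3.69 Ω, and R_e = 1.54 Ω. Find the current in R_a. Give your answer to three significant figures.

I ≈ 0.978 mA

Conductances: ΣG = 1/3.32 + 1/9.57 + 1/12.2 + 1/3.69 + 1/1.54 = 1.408 (1/Ω).
By the current-divider rule, I = I_0 · G_k/ΣG = 4.57 × 0.2139 = 0.9776 mA.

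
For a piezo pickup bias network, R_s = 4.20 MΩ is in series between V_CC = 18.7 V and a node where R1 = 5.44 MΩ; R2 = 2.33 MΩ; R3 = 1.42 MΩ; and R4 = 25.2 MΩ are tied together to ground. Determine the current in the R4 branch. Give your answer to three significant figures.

I ≈ 0.111 µA

Combine the parallel branches: R_p = (1/5.44 + 1/2.33 + 1/1.42 + 1/25.2)⁻¹ = 0.7370 MΩ.
V_A by voltage divider: V_A = 18.7 × 0.7370/(4.20 + 0.7370) = 2.791 V.
Branch current I = V_A/R4 = 2.791/25.2 = 0.1108 µA.
(Equivalently: I_total = 3.788 µA, then current-divider fraction G_k/ΣG = 0.02924.)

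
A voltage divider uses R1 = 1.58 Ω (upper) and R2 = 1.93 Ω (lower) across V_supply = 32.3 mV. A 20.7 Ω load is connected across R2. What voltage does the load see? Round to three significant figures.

First combine the lower leg with the load: R2 ‖ R_L = 1.765 Ω.
Now apply the divider: V_out = 32.3 × 0.5277 = 17.05 mV.

V_out ≈ 17.0 mV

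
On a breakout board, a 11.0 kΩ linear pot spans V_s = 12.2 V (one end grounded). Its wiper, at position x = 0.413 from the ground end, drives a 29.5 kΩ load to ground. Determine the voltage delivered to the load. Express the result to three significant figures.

V_out ≈ 4.62 V

Split the track: R_lower = x·R_p = 4.543 kΩ, R_upper = (1−x)·R_p = 6.457 kΩ.
R_L loads the lower segment: effective lower R = 3.937 kΩ.
V_out = 12.2 × 3.937/(6.457 + 3.937) = 4.621 V.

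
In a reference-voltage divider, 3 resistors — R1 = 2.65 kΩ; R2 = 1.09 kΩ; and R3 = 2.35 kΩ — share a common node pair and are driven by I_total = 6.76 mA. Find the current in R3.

I ≈ 1.67 mA

Total conductance ΣG = 1/2.65 + 1/1.09 + 1/2.35 = 1.720 (units of 1/kΩ).
By the current-divider rule, I = I_total · G_k/ΣG = 6.76 × 0.2474 = 1.672 mA.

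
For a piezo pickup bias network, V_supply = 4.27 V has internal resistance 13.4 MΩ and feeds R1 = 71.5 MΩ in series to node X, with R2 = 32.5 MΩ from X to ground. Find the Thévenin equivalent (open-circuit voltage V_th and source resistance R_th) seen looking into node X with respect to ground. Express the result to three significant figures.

V_th ≈ 1.18 V, R_th ≈ 23.5 MΩ

R1' = 13.4 + 71.5 = 84.90 MΩ (source resistance + R1).
V_th is the unloaded tap voltage: V_supply · R2/(R1'+R2) = 4.27 × 0.2768 = 1.182 V.
Looking into X with the source shorted: R_th = R1'·R2/(R1'+R2) = 84.90 × 32.5/117.4 = 23.50 MΩ.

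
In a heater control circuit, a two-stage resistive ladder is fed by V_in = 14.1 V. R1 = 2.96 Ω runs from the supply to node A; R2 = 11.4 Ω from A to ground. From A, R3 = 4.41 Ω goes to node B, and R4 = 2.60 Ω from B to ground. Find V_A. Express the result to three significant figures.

Looking into the second stage from A: R3 + R4 = 7.010 Ω appears in parallel with R2.
Effective lower resistance at A: R2 ‖ 7.010 = 4.341 Ω.
V_A = 14.1 × 4.341/(2.96 + 4.341) = 8.383 V.

V_A ≈ 8.38 V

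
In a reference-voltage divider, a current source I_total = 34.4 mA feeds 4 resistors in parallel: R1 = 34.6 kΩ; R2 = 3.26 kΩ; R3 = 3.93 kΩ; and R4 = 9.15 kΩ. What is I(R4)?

ΣG = 1/34.6 + 1/3.26 + 1/3.93 + 1/9.15 = 0.6994.
Current divider: I(R4) = I_total · G_k/ΣG = 34.4 × (0.1093/0.6994) = 34.4 × 0.1563 = 5.375 mA.

I ≈ 5.38 mA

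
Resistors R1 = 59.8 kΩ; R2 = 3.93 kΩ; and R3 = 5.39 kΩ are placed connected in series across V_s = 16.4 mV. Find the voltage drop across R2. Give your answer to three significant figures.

Series total: ΣR = 59.8 + 3.93 + 5.39 = 69.12 kΩ.
Voltage divider: V = V_s · (3.930 / 69.12) = 16.4 × 0.05686 = 0.9325 mV.

V ≈ 0.932 mV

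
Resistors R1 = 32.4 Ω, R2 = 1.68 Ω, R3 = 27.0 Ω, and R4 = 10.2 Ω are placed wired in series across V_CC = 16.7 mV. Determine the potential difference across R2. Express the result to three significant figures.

ΣR = 32.4 + 1.68 + 27.0 + 10.2 = 71.28 Ω.
Voltage divider: V = V_CC · (1.680 / 71.28) = 16.7 × 0.02357 = 0.3936 mV.

V ≈ 0.394 mV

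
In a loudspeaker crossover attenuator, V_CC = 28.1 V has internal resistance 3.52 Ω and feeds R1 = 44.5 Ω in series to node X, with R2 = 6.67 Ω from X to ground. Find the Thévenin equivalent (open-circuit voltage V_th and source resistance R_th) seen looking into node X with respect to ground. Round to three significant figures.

V_th ≈ 3.43 V, R_th ≈ 5.86 Ω

R1' = 3.52 + 44.5 = 48.02 Ω (source resistance + R1).
With X open, the divider is unloaded: V_th = 28.1 × 6.67/54.69 = 3.427 V.
With V_CC suppressed (replaced by a short), R_th = R1' ‖ R2 = (48.02 × 6.67)/(48.02 + 6.67) = 5.857 Ω.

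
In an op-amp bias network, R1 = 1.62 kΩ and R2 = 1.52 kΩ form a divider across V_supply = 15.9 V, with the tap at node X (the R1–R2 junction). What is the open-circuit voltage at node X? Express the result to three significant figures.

V_th is the unloaded tap voltage: V_supply · R2/(R1+R2) = 15.9 × 0.4841 = 7.697 V.

V_th ≈ 7.70 V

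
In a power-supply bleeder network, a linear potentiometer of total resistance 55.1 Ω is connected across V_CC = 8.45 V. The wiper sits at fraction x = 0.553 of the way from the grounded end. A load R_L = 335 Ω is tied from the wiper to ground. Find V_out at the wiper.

V_out ≈ 4.49 V

Lower segment x·R_p = 30.47 Ω; upper segment (1−x)·R_p = 24.63 Ω.
R_L loads the lower segment: effective lower R = 27.93 Ω.
Loaded-divider output: V_out = 8.45 × 0.5314 = 4.490 V.
(Unloaded: V_out = x·V_CC = 4.67 V.)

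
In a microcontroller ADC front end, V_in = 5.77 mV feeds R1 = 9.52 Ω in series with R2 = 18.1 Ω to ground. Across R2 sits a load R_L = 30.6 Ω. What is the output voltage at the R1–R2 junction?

First combine the lower leg with the load: R2 ‖ R_L = 11.37 Ω.
Voltage divider with the loaded lower leg: V_out = 5.77 × 11.37/(9.52 + 11.37) = 5.77 × 0.5443 = 3.141 mV.

V_out ≈ 3.14 mV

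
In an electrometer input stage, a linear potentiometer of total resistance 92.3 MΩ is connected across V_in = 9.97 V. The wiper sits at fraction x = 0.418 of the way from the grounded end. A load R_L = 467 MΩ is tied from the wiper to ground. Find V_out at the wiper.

V_out ≈ 3.98 V

The pot divides into 53.72 MΩ above the wiper and 38.58 MΩ below.
Lower segment in parallel with the load: 38.58 ‖ 467 = 35.64 MΩ.
Loaded-divider output: V_out = 9.97 × 0.3988 = 3.976 V.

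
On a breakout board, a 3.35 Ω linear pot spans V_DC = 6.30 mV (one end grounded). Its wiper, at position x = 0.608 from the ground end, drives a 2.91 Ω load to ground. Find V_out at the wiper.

V_out ≈ 3.01 mV

The pot divides into 1.313 Ω above the wiper and 2.037 Ω below.
Lower segment in parallel with the load: 2.037 ‖ 2.91 = 1.198 Ω.
Then V_out = V_DC · 1.198/(1.313 + 1.198) = 3.006 mV.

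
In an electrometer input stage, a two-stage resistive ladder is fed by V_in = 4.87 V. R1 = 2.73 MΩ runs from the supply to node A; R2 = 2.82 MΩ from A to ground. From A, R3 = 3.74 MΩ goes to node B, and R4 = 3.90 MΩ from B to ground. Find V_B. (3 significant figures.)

V_B ≈ 1.07 V

The second stage (R3 + R4 = 7.640 MΩ) loads node A in parallel with R2.
Effective lower resistance at A: R2 ‖ 7.640 = 2.060 MΩ.
V_A = 4.87 × 2.060/(2.73 + 2.060) = 2.094 V.
Then the unloaded second divider: V_B = V_A × R4/(R3+R4) = 2.094 × 0.5105 = 1.069 V.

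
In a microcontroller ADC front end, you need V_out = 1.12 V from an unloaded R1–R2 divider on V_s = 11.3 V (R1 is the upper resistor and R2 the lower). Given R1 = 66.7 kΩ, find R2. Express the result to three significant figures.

The divider ratio is R2/(R1+R2) = 1.12/11.3 = 0.09912.
Rearranging, R2 = R1·k/(1−k) = 66.7 × 0.1100 = 7.338 kΩ.

R2 ≈ 7.34 kΩ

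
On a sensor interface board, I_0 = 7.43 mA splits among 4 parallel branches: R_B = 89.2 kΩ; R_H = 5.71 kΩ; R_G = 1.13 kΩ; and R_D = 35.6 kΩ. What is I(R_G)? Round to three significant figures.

Total conductance ΣG = 1/89.2 + 1/5.71 + 1/1.13 + 1/35.6 = 1.099 (units of 1/kΩ).
By the current-divider rule, I = I_0 · G_k/ΣG = 7.43 × 0.8050 = 5.981 mA.

I ≈ 5.98 mA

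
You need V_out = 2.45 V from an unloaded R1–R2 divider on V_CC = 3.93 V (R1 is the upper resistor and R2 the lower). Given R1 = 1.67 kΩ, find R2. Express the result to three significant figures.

R2 ≈ 2.76 kΩ

Required fraction k = V_out/V_CC = 0.6234.
So R2 = R1 · V_out/(V_CC − V_out) = 1.67 × 2.45/(3.93 − 2.45) = 1.67 × 1.655 = 2.765 kΩ.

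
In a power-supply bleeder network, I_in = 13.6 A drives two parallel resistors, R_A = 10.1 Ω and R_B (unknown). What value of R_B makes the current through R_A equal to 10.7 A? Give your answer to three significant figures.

R_B ≈ 37.3 Ω

In a two-way split, I_A/I_in = R_B/(R_A + R_B).
With f = 0.7868, R_B = R_A · f/(1−f) = 10.1 × 3.690 = 37.27 Ω.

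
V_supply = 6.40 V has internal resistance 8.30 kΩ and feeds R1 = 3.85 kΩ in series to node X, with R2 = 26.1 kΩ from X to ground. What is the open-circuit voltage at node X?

R1' = 8.30 + 3.85 = 12.15 kΩ (source resistance + R1).
With X open, the divider is unloaded: V_th = 6.40 × 26.1/38.25 = 4.367 V.

V_th ≈ 4.37 V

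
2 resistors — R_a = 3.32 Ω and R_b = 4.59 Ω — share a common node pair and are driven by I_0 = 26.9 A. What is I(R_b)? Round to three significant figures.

Two-branch current divider: I_k = I_0 · R_other/(R_1 + R_2).
I(R_b) = 26.9 × 3.32/(3.32 + 4.59) = 26.9 × 0.4197 = 11.29 A.

I ≈ 11.3 A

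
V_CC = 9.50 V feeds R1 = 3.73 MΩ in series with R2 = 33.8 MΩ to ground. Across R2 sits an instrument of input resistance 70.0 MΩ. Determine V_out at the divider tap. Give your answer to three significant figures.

V_out ≈ 8.16 V

First combine the lower leg with the load: R2 ‖ R_L = 22.79 MΩ.
Now apply the divider: V_out = 9.50 × 0.8594 = 8.164 V.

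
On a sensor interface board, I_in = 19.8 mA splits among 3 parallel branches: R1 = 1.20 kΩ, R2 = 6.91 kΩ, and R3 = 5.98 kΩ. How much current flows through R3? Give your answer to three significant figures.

Total conductance ΣG = 1/1.20 + 1/6.91 + 1/5.98 = 1.145 (units of 1/kΩ).
By the current-divider rule, I = I_in · G_k/ΣG = 19.8 × 0.1460 = 2.891 mA.

I ≈ 2.89 mA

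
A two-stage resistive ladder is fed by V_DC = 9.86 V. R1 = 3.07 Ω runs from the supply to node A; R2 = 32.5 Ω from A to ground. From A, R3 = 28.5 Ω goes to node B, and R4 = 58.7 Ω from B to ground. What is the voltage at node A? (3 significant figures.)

V_A ≈ 8.73 V

Node A sees R2 in parallel with the series input of stage 2, R3 + R4 = 87.20 Ω.
R2 ‖ (R3+R4) = 23.68 Ω.
So V_A = 9.86 × 0.8852 = 8.728 V.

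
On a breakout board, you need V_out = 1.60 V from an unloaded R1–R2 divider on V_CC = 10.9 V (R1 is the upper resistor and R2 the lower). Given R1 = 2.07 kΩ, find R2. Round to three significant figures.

The divider ratio is R2/(R1+R2) = 1.60/10.9 = 0.1468.
R2 = R1 · 0.1468/(1 − 0.1468) = 0.3561 kΩ.

R2 ≈ 0.356 kΩ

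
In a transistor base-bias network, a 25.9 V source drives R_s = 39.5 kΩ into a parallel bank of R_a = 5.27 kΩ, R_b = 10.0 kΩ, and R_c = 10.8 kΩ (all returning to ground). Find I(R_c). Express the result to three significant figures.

Equivalent of the parallel group: R_p = 2.615 kΩ.
V_A = 25.9 × 2.615/42.12 = 1.608 V.
I(R_c) = V_A / R_c = 1.608/10.8 = 0.1489 mA.

I ≈ 0.149 mA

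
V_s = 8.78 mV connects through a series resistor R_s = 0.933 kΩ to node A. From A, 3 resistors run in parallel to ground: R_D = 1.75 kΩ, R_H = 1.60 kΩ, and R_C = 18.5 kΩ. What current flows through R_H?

I ≈ 2.53 µA

Equivalent of the parallel group: R_p = 0.7997 kΩ.
V_A by voltage divider: V_A = 8.78 × 0.7997/(0.933 + 0.7997) = 4.052 mV.
Branch current I = V_A/R_H = 4.052/1.60 = 2.533 µA.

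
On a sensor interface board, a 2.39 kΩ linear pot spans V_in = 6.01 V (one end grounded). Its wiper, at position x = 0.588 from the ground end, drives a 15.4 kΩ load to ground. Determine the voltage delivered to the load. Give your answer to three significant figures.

V_out ≈ 3.41 V

The pot divides into 0.9847 kΩ above the wiper and 1.405 kΩ below.
R_L loads the lower segment: effective lower R = 1.288 kΩ.
Then V_out = V_in · 1.288/(0.9847 + 1.288) = 3.406 V.
(Unloaded: V_out = x·V_in = 3.53 V.)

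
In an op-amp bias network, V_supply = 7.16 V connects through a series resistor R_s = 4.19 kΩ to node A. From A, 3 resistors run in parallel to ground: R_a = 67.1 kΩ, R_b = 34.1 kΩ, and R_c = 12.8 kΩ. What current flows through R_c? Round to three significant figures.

I ≈ 0.370 mA

Equivalent of the parallel group: R_p = 8.173 kΩ.
V_A by voltage divider: V_A = 7.16 × 8.173/(4.19 + 8.173) = 4.733 V.
Branch current I = V_A/R_c = 4.733/12.8 = 0.3698 mA.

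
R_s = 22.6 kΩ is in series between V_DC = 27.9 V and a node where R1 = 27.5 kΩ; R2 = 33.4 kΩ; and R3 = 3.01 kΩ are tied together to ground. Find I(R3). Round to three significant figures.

Combine the parallel branches: R_p = (1/27.5 + 1/33.4 + 1/3.01)⁻¹ = 2.509 kΩ.
V_A by voltage divider: V_A = 27.9 × 2.509/(22.6 + 2.509) = 2.788 V.
I(R3) = V_A / R3 = 2.788/3.01 = 0.9263 mA.
(Equivalently: I_total = 1.111 mA, then current-divider fraction G_k/ΣG = 0.8336.)

I ≈ 0.926 mA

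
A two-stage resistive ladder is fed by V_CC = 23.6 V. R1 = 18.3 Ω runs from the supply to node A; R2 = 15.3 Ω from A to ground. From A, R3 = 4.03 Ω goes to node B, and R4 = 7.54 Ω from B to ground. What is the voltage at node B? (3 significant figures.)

V_B ≈ 4.07 V

Looking into the second stage from A: R3 + R4 = 11.57 Ω appears in parallel with R2.
R2 ‖ (R3+R4) = 6.588 Ω.
First divider: V_A = V_CC · 6.588/(18.3 + 6.588) = 6.247 V.
V_B = V_A × 0.6517 = 4.071 V.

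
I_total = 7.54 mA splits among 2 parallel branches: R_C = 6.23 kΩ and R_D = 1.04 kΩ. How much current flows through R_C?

With just two branches, the current splits inversely with resistance.
I(R_C) = 7.54 × 1.04/(6.23 + 1.04) = 7.54 × 0.1431 = 1.079 mA.

I ≈ 1.08 mA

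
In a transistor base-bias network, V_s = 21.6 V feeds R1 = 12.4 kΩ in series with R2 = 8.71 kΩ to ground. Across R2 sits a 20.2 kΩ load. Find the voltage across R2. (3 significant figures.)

First combine the lower leg with the load: R2 ‖ R_L = 6.086 kΩ.
Then V_out = V_s · R2'/(R1 + R2') = 21.6 × 6.086/18.49 = 7.111 V.

V_out ≈ 7.11 V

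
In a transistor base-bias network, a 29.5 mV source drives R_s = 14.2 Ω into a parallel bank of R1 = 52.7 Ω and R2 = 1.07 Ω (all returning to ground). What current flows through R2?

I ≈ 1.90 mA

Parallel bank: R_p = 1/(1/52.7 + 1/1.07) = 1.049 Ω.
V_A = 29.5 × 1.049/15.25 = 2.029 mV.
I(R2) = V_A / R2 = 2.029/1.07 = 1.896 mA.
(Check via current divider: I_total = 1.935 mA; share G_k/ΣG = 0.9801 → same result.)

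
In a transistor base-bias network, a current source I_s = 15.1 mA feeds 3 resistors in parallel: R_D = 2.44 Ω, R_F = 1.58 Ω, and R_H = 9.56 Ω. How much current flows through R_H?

Total conductance ΣG = 1/2.44 + 1/1.58 + 1/9.56 = 1.147 (units of 1/Ω).
By the current-divider rule, I = I_s · G_k/ΣG = 15.1 × 0.09117 = 1.377 mA.

I ≈ 1.38 mA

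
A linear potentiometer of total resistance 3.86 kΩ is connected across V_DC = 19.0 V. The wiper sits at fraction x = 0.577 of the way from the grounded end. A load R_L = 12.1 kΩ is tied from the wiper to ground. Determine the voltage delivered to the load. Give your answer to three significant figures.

Lower segment x·R_p = 2.227 kΩ; upper segment (1−x)·R_p = 1.633 kΩ.
R_L loads the lower segment: effective lower R = 1.881 kΩ.
V_out = 19.0 × 1.881/(1.633 + 1.881) = 10.17 V.

V_out ≈ 10.2 V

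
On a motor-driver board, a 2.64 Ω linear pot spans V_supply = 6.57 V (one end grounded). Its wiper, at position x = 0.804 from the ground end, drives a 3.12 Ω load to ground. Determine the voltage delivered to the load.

V_out ≈ 4.66 V

The pot divides into 0.5174 Ω above the wiper and 2.123 Ω below.
R_L loads the lower segment: effective lower R = 1.263 Ω.
V_out = 6.57 × 1.263/(0.5174 + 1.263) = 4.661 V.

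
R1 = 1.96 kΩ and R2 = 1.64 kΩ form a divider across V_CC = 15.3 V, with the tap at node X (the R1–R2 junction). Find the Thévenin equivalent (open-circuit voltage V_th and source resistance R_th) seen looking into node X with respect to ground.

V_th ≈ 6.97 V, R_th ≈ 0.893 kΩ

V_th is the unloaded tap voltage: V_CC · R2/(R1+R2) = 15.3 × 0.4556 = 6.970 V.
Zeroing V_CC shorts the top of R1 to ground, so R_th = R1 ‖ R2 = 0.8929 kΩ.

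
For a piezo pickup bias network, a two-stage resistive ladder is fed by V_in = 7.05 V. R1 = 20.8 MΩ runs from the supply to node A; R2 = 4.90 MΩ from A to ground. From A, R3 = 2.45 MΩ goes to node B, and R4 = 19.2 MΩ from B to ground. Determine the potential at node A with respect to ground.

V_A ≈ 1.14 V

The second stage (R3 + R4 = 21.65 MΩ) loads node A in parallel with R2.
R2 ‖ (R3+R4) = 3.996 MΩ.
So V_A = 7.05 × 0.1611 = 1.136 V.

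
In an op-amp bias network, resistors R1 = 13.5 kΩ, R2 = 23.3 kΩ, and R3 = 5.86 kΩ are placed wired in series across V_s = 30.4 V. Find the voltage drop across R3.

Total series resistance ΣR = 13.5 + 23.3 + 5.86 = 42.66 kΩ.
V = V_s · R/ΣR = 30.4 × 0.1374 = 4.176 V.

V ≈ 4.18 V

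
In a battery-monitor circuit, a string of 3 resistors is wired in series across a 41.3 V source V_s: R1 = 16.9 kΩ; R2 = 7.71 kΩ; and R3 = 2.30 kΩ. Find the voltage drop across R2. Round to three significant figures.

Total series resistance ΣR = 16.9 + 7.71 + 2.30 = 26.91 kΩ.
By the voltage-divider rule, V = 41.3 × 7.710/26.91 = 11.83 V.

V ≈ 11.8 V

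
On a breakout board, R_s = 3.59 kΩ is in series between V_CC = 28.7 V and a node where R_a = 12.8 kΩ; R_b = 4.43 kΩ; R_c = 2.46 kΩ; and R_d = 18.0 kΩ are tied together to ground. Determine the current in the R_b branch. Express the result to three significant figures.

I ≈ 1.73 mA

Parallel bank: R_p = 1/(1/12.8 + 1/4.43 + 1/2.46 + 1/18.0) = 1.306 kΩ.
Node voltage V_A = V_CC · R_p/(R_s + R_p) = 28.7 × 0.2667 = 7.654 V.
Branch current I = V_A/R_b = 7.654/4.43 = 1.728 mA.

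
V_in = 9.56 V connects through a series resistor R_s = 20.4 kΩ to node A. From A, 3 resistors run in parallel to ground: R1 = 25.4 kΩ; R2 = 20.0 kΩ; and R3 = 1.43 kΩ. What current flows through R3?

Parallel bank: R_p = 1/(1/25.4 + 1/20.0 + 1/1.43) = 1.268 kΩ.
Node voltage V_A = V_in · R_p/(R_s + R_p) = 9.56 × 0.05852 = 0.5594 V.
I(R3) = V_A / R3 = 0.5594/1.43 = 0.3912 mA.

I ≈ 0.391 mA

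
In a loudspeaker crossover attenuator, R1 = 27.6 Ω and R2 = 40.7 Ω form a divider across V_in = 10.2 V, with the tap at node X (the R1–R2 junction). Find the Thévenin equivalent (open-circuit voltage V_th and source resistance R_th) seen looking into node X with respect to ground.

Open-circuit (no load on X): V_th = V_in · R2/(R1 + R2) = 10.2 × 40.7/(27.60 + 40.7) = 6.078 V.
Zeroing V_in shorts the top of R1 to ground, so R_th = R1 ‖ R2 = 16.45 Ω.

V_th ≈ 6.08 V, R_th ≈ 16.4 Ω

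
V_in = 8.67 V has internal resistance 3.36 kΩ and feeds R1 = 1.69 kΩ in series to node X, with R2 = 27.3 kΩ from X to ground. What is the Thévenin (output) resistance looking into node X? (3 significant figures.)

R1' = 3.36 + 1.69 = 5.050 kΩ (source resistance + R1).
Zeroing V_in shorts the top of R1' to ground, so R_th = R1' ‖ R2 = 4.262 kΩ.

R_th ≈ 4.26 kΩ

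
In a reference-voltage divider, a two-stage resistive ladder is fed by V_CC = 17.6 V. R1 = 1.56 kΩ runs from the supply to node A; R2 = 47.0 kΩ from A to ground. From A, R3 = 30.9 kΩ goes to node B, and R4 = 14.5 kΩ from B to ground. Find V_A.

Node A sees R2 in parallel with the series input of stage 2, R3 + R4 = 45.40 kΩ.
R2 ‖ (R3+R4) = 23.09 kΩ.
V_A = 17.6 × 23.09/(1.56 + 23.09) = 16.49 V.

V_A ≈ 16.5 V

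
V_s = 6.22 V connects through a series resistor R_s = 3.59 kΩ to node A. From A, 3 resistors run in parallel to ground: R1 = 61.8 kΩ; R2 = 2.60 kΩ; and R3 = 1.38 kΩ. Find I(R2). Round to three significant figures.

I ≈ 0.475 mA

Combine the parallel branches: R_p = (1/61.8 + 1/2.60 + 1/1.38)⁻¹ = 0.8885 kΩ.
V_A = 6.22 × 0.8885/4.479 = 1.234 V.
Branch current I = V_A/R2 = 1.234/2.60 = 0.4746 mA.
(Equivalently: I_total = 1.389 mA, then current-divider fraction G_k/ΣG = 0.3417.)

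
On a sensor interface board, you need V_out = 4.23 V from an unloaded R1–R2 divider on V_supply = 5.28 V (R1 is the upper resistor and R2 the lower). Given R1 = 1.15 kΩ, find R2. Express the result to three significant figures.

R2 ≈ 4.63 kΩ

The divider ratio is R2/(R1+R2) = 4.23/5.28 = 0.8011.
So R2 = R1 · V_out/(V_supply − V_out) = 1.15 × 4.23/(5.28 − 4.23) = 1.15 × 4.029 = 4.633 kΩ.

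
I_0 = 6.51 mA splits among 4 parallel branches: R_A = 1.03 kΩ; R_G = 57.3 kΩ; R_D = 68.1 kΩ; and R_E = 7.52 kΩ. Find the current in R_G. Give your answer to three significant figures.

Total conductance ΣG = 1/1.03 + 1/57.3 + 1/68.1 + 1/7.52 = 1.136 (units of 1/kΩ).
Current divider: I(R_G) = I_0 · G_k/ΣG = 6.51 × (0.01745/1.136) = 6.51 × 0.01536 = 0.1000 mA.

I ≈ 0.100 mA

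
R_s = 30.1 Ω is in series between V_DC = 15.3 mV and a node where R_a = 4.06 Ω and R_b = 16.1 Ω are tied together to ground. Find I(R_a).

I ≈ 0.366 mA

Equivalent of the parallel group: R_p = 3.242 Ω.
V_A by voltage divider: V_A = 15.3 × 3.242/(30.1 + 3.242) = 1.488 mV.
Branch current I = V_A/R_a = 1.488/4.06 = 0.3665 mA.
(Check via current divider: I_total = 0.4589 mA; share G_k/ΣG = 0.7986 → same result.)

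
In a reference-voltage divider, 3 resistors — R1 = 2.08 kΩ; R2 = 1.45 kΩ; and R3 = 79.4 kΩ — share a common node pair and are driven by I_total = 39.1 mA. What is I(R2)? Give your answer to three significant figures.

ΣG = 1/2.08 + 1/1.45 + 1/79.4 = 1.183.
R2 takes the fraction G_k/ΣG = 0.6897/1.183 = 0.5830, so I = 39.1 × 0.5830 = 22.79 mA.

I ≈ 22.8 mA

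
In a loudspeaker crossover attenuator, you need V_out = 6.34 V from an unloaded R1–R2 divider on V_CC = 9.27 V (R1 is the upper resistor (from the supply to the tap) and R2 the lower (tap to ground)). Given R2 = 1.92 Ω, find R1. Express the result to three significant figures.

R1 ≈ 0.887 Ω

Required fraction k = V_out/V_CC = 0.6839.
R1 = R2·(1/k − 1) = 1.92 × 0.4621 = 0.8873 Ω.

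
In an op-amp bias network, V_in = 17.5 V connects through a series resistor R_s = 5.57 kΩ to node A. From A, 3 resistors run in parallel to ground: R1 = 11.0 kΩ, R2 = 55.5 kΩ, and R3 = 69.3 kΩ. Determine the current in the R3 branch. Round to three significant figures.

Parallel bank: R_p = 1/(1/11.0 + 1/55.5 + 1/69.3) = 8.107 kΩ.
Node voltage V_A = V_in · R_p/(R_s + R_p) = 17.5 × 0.5927 = 10.37 V.
I(R3) = V_A / R3 = 10.37/69.3 = 0.1497 mA.

I ≈ 0.150 mA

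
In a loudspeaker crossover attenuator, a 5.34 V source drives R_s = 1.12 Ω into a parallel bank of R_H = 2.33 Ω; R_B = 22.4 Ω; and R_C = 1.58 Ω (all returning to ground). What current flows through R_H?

I ≈ 1.02 A

Combine the parallel branches: R_p = (1/2.33 + 1/22.4 + 1/1.58)⁻¹ = 0.9036 Ω.
V_A by voltage divider: V_A = 5.34 × 0.9036/(1.12 + 0.9036) = 2.384 V.
I(R_H) = V_A / R_H = 2.384/2.33 = 1.023 A.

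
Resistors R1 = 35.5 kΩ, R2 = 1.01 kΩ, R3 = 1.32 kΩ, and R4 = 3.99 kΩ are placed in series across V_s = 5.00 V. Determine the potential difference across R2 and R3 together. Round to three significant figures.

V ≈ 0.279 V

ΣR = 35.5 + 1.01 + 1.32 + 3.99 = 41.82 kΩ.
R_{R2..R3} = 1.01 + 1.32 = 2.330 kΩ.
By the voltage-divider rule, V = 5.00 × 2.330/41.82 = 0.2786 V.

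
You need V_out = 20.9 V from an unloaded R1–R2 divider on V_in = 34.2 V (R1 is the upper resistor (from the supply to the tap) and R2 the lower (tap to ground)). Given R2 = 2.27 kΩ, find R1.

R1 ≈ 1.44 kΩ

The divider ratio is R2/(R1+R2) = 20.9/34.2 = 0.6111.
Rearranging, R1 = R2·(1−k)/k = 2.27 × 0.6364 = 1.445 kΩ.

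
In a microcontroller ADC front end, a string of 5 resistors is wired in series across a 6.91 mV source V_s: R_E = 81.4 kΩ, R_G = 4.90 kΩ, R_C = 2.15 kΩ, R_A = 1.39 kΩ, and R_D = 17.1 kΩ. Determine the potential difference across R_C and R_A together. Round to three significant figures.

V ≈ 0.229 mV

ΣR = 81.4 + 4.90 + 2.15 + 1.39 + 17.1 = 106.9 kΩ.
R_{R_C..R_A} = 2.15 + 1.39 = 3.540 kΩ.
Voltage divider: V = V_s · (3.540 / 106.9) = 6.91 × 0.03310 = 0.2287 mV.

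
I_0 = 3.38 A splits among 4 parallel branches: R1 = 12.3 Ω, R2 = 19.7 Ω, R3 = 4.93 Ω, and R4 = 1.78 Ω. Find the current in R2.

I ≈ 0.191 A

Total conductance ΣG = 1/12.3 + 1/19.7 + 1/4.93 + 1/1.78 = 0.8967 (units of 1/Ω).
By the current-divider rule, I = I_0 · G_k/ΣG = 3.38 × 0.05661 = 0.1913 A.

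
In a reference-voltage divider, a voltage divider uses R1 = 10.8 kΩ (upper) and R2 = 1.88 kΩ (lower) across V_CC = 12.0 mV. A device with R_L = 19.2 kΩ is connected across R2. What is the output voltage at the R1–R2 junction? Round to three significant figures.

V_out ≈ 1.64 mV

R2 ‖ R_L = (1.88 × 19.2)/(1.88 + 19.2) = 1.712 kΩ.
Then V_out = V_CC · R2'/(R1 + R2') = 12.0 × 1.712/12.51 = 1.642 mV.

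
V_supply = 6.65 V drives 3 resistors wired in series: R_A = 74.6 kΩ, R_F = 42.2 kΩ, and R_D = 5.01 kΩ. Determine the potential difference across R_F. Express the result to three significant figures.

Series total: ΣR = 74.6 + 42.2 + 5.01 = 121.8 kΩ.
V = V_supply · R/ΣR = 6.65 × 0.3464 = 2.304 V.

V ≈ 2.30 V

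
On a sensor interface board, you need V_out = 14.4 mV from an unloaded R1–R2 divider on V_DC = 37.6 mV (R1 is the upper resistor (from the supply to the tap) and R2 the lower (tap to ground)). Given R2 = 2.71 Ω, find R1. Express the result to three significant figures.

R1 ≈ 4.37 Ω

Required fraction k = V_out/V_DC = 0.3830.
R1 = R2·(1/k − 1) = 2.71 × 1.611 = 4.366 Ω.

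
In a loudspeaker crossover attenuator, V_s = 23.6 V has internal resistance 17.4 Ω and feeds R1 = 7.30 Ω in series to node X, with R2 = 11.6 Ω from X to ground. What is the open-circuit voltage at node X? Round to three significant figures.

R1' = 17.4 + 7.30 = 24.70 Ω (source resistance + R1).
Open-circuit (no load on X): V_th = V_s · R2/(R1' + R2) = 23.6 × 11.6/(24.70 + 11.6) = 7.542 V.

V_th ≈ 7.54 V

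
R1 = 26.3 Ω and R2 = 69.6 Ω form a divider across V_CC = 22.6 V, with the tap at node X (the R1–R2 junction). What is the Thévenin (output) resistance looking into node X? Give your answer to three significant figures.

With V_CC suppressed (replaced by a short), R_th = R1 ‖ R2 = (26.30 × 69.6)/(26.30 + 69.6) = 19.09 Ω.

R_th ≈ 19.1 Ω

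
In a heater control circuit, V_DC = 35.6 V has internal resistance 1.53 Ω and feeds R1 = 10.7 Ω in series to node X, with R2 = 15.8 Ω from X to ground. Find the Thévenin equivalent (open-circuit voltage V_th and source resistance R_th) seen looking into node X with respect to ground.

V_th ≈ 20.1 V, R_th ≈ 6.89 Ω

R1' = 1.53 + 10.7 = 12.23 Ω (source resistance + R1).
Open-circuit (no load on X): V_th = V_DC · R2/(R1' + R2) = 35.6 × 15.8/(12.23 + 15.8) = 20.07 V.
Zeroing V_DC shorts the top of R1' to ground, so R_th = R1' ‖ R2 = 6.894 Ω.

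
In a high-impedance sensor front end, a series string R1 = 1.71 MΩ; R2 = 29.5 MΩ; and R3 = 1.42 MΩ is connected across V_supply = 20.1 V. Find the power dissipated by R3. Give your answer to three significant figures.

ΣR = 32.63 MΩ → I = 20.1/32.63 = 0.6160 µA.
P(R3) = I²·R3 = (0.6160)² × 1.42 = 0.5388 µW.

P ≈ 0.539 µW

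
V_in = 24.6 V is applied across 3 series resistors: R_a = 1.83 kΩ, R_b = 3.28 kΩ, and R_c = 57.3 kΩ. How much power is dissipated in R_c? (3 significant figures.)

ΣR = 62.41 kΩ → I = 24.6/62.41 = 0.3942 mA.
P = I²R = 0.1554 × 57.3 = 8.903 mW.

P ≈ 8.90 mW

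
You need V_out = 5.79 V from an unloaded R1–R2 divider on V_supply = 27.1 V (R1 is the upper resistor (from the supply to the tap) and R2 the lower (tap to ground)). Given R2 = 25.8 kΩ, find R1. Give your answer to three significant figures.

Required fraction k = V_out/V_supply = 0.2137.
R1 = R2·(1/k − 1) = 25.8 × 3.680 = 94.96 kΩ.

R1 ≈ 95.0 kΩ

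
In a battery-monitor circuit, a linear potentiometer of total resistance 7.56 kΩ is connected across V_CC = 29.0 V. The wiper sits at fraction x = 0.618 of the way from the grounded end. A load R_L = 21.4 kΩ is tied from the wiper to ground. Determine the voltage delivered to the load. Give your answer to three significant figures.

V_out ≈ 16.5 V

The pot divides into 2.888 kΩ above the wiper and 4.672 kΩ below.
R_L loads the lower segment: effective lower R = 3.835 kΩ.
V_out = 29.0 × 3.835/(2.888 + 3.835) = 16.54 V.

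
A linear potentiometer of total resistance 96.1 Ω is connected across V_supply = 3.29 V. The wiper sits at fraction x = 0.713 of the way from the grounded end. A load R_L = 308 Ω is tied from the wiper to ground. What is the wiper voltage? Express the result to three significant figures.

V_out ≈ 2.20 V

Split the track: R_lower = x·R_p = 68.52 Ω, R_upper = (1−x)·R_p = 27.58 Ω.
(x·R_p) ‖ R_L = 56.05 Ω.
Loaded-divider output: V_out = 3.29 × 0.6702 = 2.205 V.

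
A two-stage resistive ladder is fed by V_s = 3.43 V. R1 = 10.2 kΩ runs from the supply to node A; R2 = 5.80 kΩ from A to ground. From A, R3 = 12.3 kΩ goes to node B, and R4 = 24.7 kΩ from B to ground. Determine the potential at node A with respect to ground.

V_A ≈ 1.13 V

The second stage (R3 + R4 = 37.00 kΩ) loads node A in parallel with R2.
Effective lower resistance at A: R2 ‖ 37.00 = 5.014 kΩ.
First divider: V_A = V_s · 5.014/(10.2 + 5.014) = 1.130 V.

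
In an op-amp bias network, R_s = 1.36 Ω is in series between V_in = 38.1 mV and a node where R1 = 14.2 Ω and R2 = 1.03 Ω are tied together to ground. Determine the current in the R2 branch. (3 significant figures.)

Equivalent of the parallel group: R_p = 0.9603 Ω.
V_A by voltage divider: V_A = 38.1 × 0.9603/(1.36 + 0.9603) = 15.77 mV.
I(R2) = V_A / R2 = 15.77/1.03 = 15.31 mA.
(Check via current divider: I_total = 16.42 mA; share G_k/ΣG = 0.9324 → same result.)

I ≈ 15.3 mA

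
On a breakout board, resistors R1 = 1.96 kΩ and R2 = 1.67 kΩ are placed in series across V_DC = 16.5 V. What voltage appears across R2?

V ≈ 7.59 V

Series total: ΣR = 1.96 + 1.67 = 3.630 kΩ.
By the voltage-divider rule, V = 16.5 × 1.670/3.630 = 7.591 V.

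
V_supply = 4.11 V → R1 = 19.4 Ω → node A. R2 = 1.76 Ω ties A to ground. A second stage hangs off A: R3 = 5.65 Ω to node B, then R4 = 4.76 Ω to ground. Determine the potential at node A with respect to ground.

Node A sees R2 in parallel with the series input of stage 2, R3 + R4 = 10.41 Ω.
Effective lower resistance at A: R2 ‖ 10.41 = 1.505 Ω.
V_A = 4.11 × 1.505/(19.4 + 1.505) = 0.2960 V.

V_A ≈ 0.296 V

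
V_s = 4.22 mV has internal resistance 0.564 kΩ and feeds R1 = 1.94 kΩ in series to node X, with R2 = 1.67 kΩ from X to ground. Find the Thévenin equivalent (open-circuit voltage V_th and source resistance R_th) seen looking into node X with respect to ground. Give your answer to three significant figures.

V_th ≈ 1.69 mV, R_th ≈ 1.00 kΩ

R1' = 0.564 + 1.94 = 2.504 kΩ (source resistance + R1).
V_th is the unloaded tap voltage: V_s · R2/(R1'+R2) = 4.22 × 0.4001 = 1.688 mV.
Looking into X with the source shorted: R_th = R1'·R2/(R1'+R2) = 2.504 × 1.67/4.174 = 1.002 kΩ.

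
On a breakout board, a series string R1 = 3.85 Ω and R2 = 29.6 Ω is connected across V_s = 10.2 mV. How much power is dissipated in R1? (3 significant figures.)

The common current is I = 10.2/33.45 = 0.3049 mA.
V(R1) = I·R = 1.174 mV; P = V·I = 1.174 × 0.3049 = 0.3580 µW.

P ≈ 0.358 µW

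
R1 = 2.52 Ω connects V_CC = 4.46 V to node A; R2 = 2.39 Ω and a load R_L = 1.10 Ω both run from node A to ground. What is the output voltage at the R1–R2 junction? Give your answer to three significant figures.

V_out ≈ 1.03 V

R2 ‖ R_L = (2.39 × 1.10)/(2.39 + 1.10) = 0.7533 Ω.
Voltage divider with the loaded lower leg: V_out = 4.46 × 0.7533/(2.52 + 0.7533) = 4.46 × 0.2301 = 1.026 V.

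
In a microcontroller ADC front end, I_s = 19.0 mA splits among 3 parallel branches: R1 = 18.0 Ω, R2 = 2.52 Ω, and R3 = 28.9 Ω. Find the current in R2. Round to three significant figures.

ΣG = 1/18.0 + 1/2.52 + 1/28.9 = 0.4870.
R2 takes the fraction G_k/ΣG = 0.3968/0.4870 = 0.8149, so I = 19.0 × 0.8149 = 15.48 mA.

I ≈ 15.5 mA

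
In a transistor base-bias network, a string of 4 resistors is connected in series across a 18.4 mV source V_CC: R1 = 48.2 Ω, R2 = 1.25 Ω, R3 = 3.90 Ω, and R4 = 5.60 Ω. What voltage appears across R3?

Series total: ΣR = 48.2 + 1.25 + 3.90 + 5.60 = 58.95 Ω.
By the voltage-divider rule, V = 18.4 × 3.900/58.95 = 1.217 mV.

V ≈ 1.22 mV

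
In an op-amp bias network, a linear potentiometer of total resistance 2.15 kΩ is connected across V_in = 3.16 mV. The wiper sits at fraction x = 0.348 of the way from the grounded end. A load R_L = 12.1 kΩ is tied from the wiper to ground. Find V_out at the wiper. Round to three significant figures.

V_out ≈ 1.06 mV

Split the track: R_lower = x·R_p = 0.7482 kΩ, R_upper = (1−x)·R_p = 1.402 kΩ.
Lower segment in parallel with the load: 0.7482 ‖ 12.1 = 0.7046 kΩ.
V_out = 3.16 × 0.7046/(1.402 + 0.7046) = 1.057 mV.
(Unloaded: V_out = x·V_in = 1.10 mV.)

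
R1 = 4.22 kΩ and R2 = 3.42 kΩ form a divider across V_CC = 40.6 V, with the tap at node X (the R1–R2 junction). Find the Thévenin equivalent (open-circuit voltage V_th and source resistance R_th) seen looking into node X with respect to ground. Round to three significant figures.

V_th ≈ 18.2 V, R_th ≈ 1.89 kΩ

With X open, the divider is unloaded: V_th = 40.6 × 3.42/7.640 = 18.17 V.
Looking into X with the source shorted: R_th = R1·R2/(R1+R2) = 4.220 × 3.42/7.640 = 1.889 kΩ.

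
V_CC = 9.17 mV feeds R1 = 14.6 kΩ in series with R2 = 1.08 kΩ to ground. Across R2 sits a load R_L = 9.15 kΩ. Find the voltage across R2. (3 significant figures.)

R2 ‖ R_L = (1.08 × 9.15)/(1.08 + 9.15) = 0.9660 kΩ.
Then V_out = V_CC · R2'/(R1 + R2') = 9.17 × 0.9660/15.57 = 0.5691 mV.

V_out ≈ 0.569 mV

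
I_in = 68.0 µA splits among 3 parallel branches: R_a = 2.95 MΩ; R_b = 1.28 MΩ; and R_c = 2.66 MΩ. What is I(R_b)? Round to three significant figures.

Conductances: ΣG = 1/2.95 + 1/1.28 + 1/2.66 = 1.496 (1/MΩ).
R_b takes the fraction G_k/ΣG = 0.7812/1.496 = 0.5222, so I = 68.0 × 0.5222 = 35.51 µA.

I ≈ 35.5 µA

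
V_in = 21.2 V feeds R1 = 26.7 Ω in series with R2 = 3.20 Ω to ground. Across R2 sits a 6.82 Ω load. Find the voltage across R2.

V_out ≈ 1.60 V

R2 ‖ R_L = (3.20 × 6.82)/(3.20 + 6.82) = 2.178 Ω.
Then V_out = V_in · R2'/(R1 + R2') = 21.2 × 2.178/28.88 = 1.599 V.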